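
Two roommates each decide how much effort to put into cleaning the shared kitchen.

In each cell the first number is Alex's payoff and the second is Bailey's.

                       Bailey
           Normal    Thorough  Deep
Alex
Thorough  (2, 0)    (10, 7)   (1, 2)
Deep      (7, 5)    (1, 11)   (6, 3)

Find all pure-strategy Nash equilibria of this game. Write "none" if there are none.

Alex against Normal: payoffs 2, 7 → best response Deep.
Alex against Thorough: payoffs 10, 1 → best response Thorough.
Alex against Deep: payoffs 1, 6 → best response Deep.
Bailey against Thorough: payoffs 0, 7, 2 → best response Thorough.
Bailey against Deep: payoffs 5, 11, 3 → best response Thorough.
Mutual best responses: (Thorough, Thorough).

The unique pure-strategy Nash equilibrium is (Thorough, Thorough).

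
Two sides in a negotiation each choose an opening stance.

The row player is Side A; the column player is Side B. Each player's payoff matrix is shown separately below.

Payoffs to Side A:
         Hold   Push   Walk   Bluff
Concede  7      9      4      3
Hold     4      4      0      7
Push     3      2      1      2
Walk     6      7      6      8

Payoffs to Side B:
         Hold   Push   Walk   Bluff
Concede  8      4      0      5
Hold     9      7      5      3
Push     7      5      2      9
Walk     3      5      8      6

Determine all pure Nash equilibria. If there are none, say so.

(Concede, Hold); (Walk, Walk)

(Concede, Hold): Side A gets 7, best alternative 6; Side B gets 8, best alternative 5. No profitable deviation — NE.
(Concede, Push): Side B can switch to Hold (4 → 8). Not NE.
(Concede, Walk): Side A can switch to Walk (4 → 6). Not NE.
(Concede, Bluff): Side A can switch to Hold (3 → 7). Not NE.
(Hold, Hold): Side A can switch to Concede (4 → 7). Not NE.
(Hold, Push): Side A can switch to Concede (4 → 9). Not NE.
(Hold, Walk): Side A can switch to Concede (0 → 4). Not NE.
(Hold, Bluff): Side A can switch to Walk (7 → 8). Not NE.
(Push, Hold): Side A can switch to Concede (3 → 7). Not NE.
(Push, Push): Side A can switch to Concede (2 → 9). Not NE.
(Push, Walk): Side A can switch to Concede (1 → 4). Not NE.
(Walk, Walk): Side A gets 6, best alternative 4; Side B gets 8, best alternative 6. No profitable deviation — NE.
(The remaining 4 profiles each have a profitable deviation by the same check.)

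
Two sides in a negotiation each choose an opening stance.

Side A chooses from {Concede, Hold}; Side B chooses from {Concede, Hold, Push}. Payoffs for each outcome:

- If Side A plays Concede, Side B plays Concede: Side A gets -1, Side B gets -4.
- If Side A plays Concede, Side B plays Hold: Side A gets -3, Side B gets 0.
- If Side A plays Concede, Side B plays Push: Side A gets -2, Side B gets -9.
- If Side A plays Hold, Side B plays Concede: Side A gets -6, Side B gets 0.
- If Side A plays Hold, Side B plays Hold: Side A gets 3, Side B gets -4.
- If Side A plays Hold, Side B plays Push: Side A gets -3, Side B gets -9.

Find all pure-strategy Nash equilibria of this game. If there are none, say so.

(Concede, Concede): Side B can switch to Hold (-4 → 0). Not NE.
(Concede, Hold): Side A can switch to Hold (-3 → 3). Not NE.
(Concede, Push): Side B can switch to Concede (-9 → -4). Not NE.
(Hold, Concede): Side A can switch to Concede (-6 → -1). Not NE.
(Hold, Hold): Side B can switch to Concede (-4 → 0). Not NE.
(Hold, Push): Side A can switch to Concede (-3 → -2). Not NE.

none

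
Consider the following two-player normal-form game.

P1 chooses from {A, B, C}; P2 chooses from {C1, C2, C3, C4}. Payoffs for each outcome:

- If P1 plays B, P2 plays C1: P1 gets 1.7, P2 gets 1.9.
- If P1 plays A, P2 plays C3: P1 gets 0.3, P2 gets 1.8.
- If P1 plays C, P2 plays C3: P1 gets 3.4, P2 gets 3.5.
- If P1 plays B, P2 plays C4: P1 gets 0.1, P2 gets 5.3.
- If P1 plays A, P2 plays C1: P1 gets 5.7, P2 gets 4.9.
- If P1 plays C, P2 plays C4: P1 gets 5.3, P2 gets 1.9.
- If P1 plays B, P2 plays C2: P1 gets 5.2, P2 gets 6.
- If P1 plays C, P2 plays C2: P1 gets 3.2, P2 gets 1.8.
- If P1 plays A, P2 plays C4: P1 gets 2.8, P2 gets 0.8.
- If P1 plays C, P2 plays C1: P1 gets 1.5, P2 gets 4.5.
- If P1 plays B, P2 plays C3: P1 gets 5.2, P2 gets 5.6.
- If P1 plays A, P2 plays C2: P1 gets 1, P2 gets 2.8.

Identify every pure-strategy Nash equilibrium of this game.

Pure-strategy Nash equilibria: (A, C1) and (B, C2)

P1 against C1: payoffs 5.7, 1.7, 1.5 → best response A.
P1 against C2: payoffs 1, 5.2, 3.2 → best response B.
P1 against C3: payoffs 0.3, 5.2, 3.4 → best response B.
P1 against C4: payoffs 2.8, 0.1, 5.3 → best response C.
P2 against A: payoffs 4.9, 2.8, 1.8, 0.8 → best response C1.
P2 against B: payoffs 1.9, 6, 5.6, 5.3 → best response C2.
P2 against C: payoffs 4.5, 1.8, 3.5, 1.9 → best response C1.
Mutual best responses: (A, C1); (B, C2).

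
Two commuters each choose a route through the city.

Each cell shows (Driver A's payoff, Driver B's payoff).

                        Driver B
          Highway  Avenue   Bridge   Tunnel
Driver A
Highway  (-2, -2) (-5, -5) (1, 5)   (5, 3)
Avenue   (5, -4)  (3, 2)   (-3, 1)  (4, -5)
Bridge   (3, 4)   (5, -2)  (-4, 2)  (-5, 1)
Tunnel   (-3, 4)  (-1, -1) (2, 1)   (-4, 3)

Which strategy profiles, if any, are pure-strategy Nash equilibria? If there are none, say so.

For each strategy profile, look for a profitable unilateral deviation.
(Highway, Highway): Driver A can switch to Avenue (-2 → 5). Not NE.
(Highway, Avenue): Driver A can switch to Avenue (-5 → 3). Not NE.
(Highway, Bridge): Driver A can switch to Tunnel (1 → 2). Not NE.
(Highway, Tunnel): Driver B can switch to Bridge (3 → 5). Not NE.
(Avenue, Highway): Driver B can switch to Avenue (-4 → 2). Not NE.
(Avenue, Avenue): Driver A can switch to Bridge (3 → 5). Not NE.
(Avenue, Bridge): Driver A can switch to Highway (-3 → 1). Not NE.
(Avenue, Tunnel): Driver A can switch to Highway (4 → 5). Not NE.
(The remaining 8 profiles each have a profitable deviation by the same check.)

There is no pure-strategy Nash equilibrium.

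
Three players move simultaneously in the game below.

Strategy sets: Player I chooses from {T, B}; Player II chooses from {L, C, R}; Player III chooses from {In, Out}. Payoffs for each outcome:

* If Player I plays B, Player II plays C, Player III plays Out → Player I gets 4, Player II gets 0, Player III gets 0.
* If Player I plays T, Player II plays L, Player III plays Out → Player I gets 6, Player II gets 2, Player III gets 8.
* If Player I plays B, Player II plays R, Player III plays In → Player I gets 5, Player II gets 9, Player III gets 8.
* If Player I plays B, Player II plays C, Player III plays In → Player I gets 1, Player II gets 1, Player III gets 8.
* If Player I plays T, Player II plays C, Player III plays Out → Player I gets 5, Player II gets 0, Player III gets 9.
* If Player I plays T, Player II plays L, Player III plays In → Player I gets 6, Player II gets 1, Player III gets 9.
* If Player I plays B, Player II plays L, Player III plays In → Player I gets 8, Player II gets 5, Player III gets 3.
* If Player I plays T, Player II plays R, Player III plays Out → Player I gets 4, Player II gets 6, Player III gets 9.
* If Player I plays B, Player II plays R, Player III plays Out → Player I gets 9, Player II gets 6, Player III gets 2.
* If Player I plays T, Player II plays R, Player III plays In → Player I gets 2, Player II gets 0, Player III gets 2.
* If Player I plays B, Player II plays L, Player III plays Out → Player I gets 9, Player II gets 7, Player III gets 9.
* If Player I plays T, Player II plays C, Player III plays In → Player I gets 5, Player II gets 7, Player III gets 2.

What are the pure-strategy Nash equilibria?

Player I against (L, In): payoffs 6, 8 → best response B.
Player I against (L, Out): payoffs 6, 9 → best response B.
Player I against (C, In): payoffs 5, 1 → best response T.
Player I against (C, Out): payoffs 5, 4 → best response T.
Player I against (R, In): payoffs 2, 5 → best response B.
Player I against (R, Out): payoffs 4, 9 → best response B.
Player II against (T, In): payoffs 1, 7, 0 → best response C.
Player II against (T, Out): payoffs 2, 0, 6 → best response R.
Player II against (B, In): payoffs 5, 1, 9 → best response R.
Player II against (B, Out): payoffs 7, 0, 6 → best response L.
Player III against (T, L): payoffs 9, 8 → best response In.
Player III against (T, C): payoffs 2, 9 → best response Out.
Player III against (T, R): payoffs 2, 9 → best response Out.
Player III against (B, L): payoffs 3, 9 → best response Out.
Player III against (B, C): payoffs 8, 0 → best response In.
Player III against (B, R): payoffs 8, 2 → best response In.
Mutual best responses: (B, L, Out); (B, R, In).

(B, L, Out) and (B, R, In)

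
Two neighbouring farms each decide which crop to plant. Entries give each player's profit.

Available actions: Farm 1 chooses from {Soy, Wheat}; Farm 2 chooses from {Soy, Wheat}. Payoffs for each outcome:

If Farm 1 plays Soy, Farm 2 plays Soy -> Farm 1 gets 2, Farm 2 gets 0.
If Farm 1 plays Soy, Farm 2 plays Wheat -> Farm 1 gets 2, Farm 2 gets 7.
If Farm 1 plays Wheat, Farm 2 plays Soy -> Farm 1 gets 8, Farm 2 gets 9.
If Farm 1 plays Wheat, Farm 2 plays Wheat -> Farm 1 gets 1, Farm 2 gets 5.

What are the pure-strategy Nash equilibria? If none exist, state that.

Pure-strategy Nash equilibria: (Soy, Wheat); (Wheat, Soy)

(Soy, Soy): Farm 1 can switch to Wheat (2 → 8). Not NE.
(Soy, Wheat): Farm 1 gets 2, best alternative 1; Farm 2 gets 7, best alternative 0. No profitable deviation — NE.
(Wheat, Soy): Farm 1 gets 8, best alternative 2; Farm 2 gets 9, best alternative 5. No profitable deviation — NE.
(Wheat, Wheat): Farm 1 can switch to Soy (1 → 2). Not NE.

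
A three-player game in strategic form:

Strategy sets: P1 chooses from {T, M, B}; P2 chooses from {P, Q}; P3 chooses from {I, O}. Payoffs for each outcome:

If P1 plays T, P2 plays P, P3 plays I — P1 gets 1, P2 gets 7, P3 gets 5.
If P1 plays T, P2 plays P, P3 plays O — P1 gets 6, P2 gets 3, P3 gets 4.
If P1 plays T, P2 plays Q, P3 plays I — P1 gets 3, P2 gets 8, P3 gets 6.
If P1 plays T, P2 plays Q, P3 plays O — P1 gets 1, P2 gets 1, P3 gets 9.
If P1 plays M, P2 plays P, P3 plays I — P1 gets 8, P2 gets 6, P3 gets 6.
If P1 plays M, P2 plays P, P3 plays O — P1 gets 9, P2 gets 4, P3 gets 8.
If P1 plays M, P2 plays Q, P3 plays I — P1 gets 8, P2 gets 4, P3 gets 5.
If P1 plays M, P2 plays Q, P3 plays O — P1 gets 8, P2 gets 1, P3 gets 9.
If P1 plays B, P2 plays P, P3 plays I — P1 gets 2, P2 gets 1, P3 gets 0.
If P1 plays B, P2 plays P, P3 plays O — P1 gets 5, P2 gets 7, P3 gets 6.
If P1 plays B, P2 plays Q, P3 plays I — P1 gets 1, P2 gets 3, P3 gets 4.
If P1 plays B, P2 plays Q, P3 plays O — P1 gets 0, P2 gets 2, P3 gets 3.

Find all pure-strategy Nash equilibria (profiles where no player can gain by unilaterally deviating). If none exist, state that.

The unique pure-strategy Nash equilibrium is (M, P, O).

For each strategy profile, look for a profitable unilateral deviation.
(T, P, I): P1 can switch to M (1 → 8). Not NE.
(T, P, O): P1 can switch to M (6 → 9). Not NE.
(T, Q, I): P1 can switch to M (3 → 8). Not NE.
(T, Q, O): P1 can switch to M (1 → 8). Not NE.
(M, P, I): P3 can switch to O (6 → 8). Not NE.
(M, P, O): P1 gets 9, best alternative 6; P2 gets 4, best alternative 1; P3 gets 8, best alternative 6. No profitable deviation — NE.
(M, Q, I): P2 can switch to P (4 → 6). Not NE.
(M, Q, O): P2 can switch to P (1 → 4). Not NE.
(B, P, I): P1 can switch to M (2 → 8). Not NE.
(B, P, O): P1 can switch to T (5 → 6). Not NE.
(B, Q, I): P1 can switch to T (1 → 3). Not NE.
(The remaining 1 profile has a profitable deviation by the same check.)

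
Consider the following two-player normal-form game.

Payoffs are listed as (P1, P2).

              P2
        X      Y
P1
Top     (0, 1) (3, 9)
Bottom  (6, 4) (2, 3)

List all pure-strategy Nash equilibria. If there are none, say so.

Pure-strategy Nash equilibria: (Top, Y) and (Bottom, X)

P1 against X: payoffs 0, 6 → best response Bottom.
P1 against Y: payoffs 3, 2 → best response Top.
P2 against Top: payoffs 1, 9 → best response Y.
P2 against Bottom: payoffs 4, 3 → best response X.
Mutual best responses: (Top, Y); (Bottom, X).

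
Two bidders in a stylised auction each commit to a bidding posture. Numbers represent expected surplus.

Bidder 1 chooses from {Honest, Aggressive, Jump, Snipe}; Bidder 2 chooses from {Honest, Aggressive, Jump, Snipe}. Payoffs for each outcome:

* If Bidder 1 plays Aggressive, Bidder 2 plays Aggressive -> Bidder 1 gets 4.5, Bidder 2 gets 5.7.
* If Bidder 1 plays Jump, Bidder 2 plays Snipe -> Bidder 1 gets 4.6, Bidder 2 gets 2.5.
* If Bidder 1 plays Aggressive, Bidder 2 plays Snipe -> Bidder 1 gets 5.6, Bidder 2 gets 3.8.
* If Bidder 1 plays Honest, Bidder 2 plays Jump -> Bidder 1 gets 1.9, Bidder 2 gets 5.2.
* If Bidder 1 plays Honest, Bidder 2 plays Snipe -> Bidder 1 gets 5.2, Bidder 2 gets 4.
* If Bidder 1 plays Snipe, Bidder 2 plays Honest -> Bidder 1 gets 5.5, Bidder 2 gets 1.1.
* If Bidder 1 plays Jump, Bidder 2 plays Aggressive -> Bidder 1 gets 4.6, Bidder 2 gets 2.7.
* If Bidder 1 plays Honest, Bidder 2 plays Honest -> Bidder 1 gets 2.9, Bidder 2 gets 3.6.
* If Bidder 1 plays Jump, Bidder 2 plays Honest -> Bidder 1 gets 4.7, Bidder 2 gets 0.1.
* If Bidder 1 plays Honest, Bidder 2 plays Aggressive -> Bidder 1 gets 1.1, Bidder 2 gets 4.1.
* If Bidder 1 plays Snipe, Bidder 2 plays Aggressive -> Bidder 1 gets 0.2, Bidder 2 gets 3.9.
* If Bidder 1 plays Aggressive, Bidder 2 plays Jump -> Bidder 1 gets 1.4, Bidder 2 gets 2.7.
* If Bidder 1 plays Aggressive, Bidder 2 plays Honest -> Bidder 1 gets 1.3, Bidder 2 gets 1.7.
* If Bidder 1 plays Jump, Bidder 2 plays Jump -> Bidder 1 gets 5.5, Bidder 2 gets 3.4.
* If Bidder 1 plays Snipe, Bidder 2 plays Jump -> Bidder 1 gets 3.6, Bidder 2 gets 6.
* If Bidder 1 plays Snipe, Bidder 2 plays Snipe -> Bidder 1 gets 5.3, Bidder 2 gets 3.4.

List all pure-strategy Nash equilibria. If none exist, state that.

Bidder 1 against Honest: payoffs 2.9, 1.3, 4.7, 5.5 → best response Snipe.
Bidder 1 against Aggressive: payoffs 1.1, 4.5, 4.6, 0.2 → best response Jump.
Bidder 1 against Jump: payoffs 1.9, 1.4, 5.5, 3.6 → best response Jump.
Bidder 1 against Snipe: payoffs 5.2, 5.6, 4.6, 5.3 → best response Aggressive.
Bidder 2 against Honest: payoffs 3.6, 4.1, 5.2, 4 → best response Jump.
Bidder 2 against Aggressive: payoffs 1.7, 5.7, 2.7, 3.8 → best response Aggressive.
Bidder 2 against Jump: payoffs 0.1, 2.7, 3.4, 2.5 → best response Jump.
Bidder 2 against Snipe: payoffs 1.1, 3.9, 6, 3.4 → best response Jump.
Mutual best responses: (Jump, Jump).

(Jump, Jump)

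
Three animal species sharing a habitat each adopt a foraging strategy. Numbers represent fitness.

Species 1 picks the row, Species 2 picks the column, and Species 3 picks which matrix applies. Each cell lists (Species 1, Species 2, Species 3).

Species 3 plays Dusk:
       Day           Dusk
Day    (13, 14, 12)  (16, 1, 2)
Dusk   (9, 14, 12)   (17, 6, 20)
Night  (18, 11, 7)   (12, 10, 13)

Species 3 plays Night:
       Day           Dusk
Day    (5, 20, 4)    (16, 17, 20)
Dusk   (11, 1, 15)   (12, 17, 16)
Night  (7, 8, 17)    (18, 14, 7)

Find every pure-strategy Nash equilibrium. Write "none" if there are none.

Species 1 against (Day, Dusk): payoffs 13, 9, 18 → best response Night.
Species 1 against (Day, Night): payoffs 5, 11, 7 → best response Dusk.
Species 1 against (Dusk, Dusk): payoffs 16, 17, 12 → best response Dusk.
Species 1 against (Dusk, Night): payoffs 16, 12, 18 → best response Night.
Species 2 against (Day, Dusk): payoffs 14, 1 → best response Day.
Species 2 against (Day, Night): payoffs 20, 17 → best response Day.
Species 2 against (Dusk, Dusk): payoffs 14, 6 → best response Day.
Species 2 against (Dusk, Night): payoffs 1, 17 → best response Dusk.
Species 2 against (Night, Dusk): payoffs 11, 10 → best response Day.
Species 2 against (Night, Night): payoffs 8, 14 → best response Dusk.
Species 3 against (Day, Day): payoffs 12, 4 → best response Dusk.
Species 3 against (Day, Dusk): payoffs 2, 20 → best response Night.
Species 3 against (Dusk, Day): payoffs 12, 15 → best response Night.
Species 3 against (Dusk, Dusk): payoffs 20, 16 → best response Dusk.
Species 3 against (Night, Day): payoffs 7, 17 → best response Night.
Species 3 against (Night, Dusk): payoffs 13, 7 → best response Dusk.
No profile is a mutual best response for all players.

No pure-strategy Nash equilibrium.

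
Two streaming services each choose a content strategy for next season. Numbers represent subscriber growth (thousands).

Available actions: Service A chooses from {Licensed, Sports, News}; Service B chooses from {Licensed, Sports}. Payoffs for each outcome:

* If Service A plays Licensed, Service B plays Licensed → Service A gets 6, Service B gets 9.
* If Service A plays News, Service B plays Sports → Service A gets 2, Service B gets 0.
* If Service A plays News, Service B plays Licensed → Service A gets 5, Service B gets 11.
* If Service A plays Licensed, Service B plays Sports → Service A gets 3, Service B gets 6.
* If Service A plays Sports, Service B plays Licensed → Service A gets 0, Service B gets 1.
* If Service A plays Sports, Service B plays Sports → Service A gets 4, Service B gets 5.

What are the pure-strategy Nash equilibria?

Check each profile: it is a Nash equilibrium iff no player can strictly gain by switching unilaterally.
(Licensed, Licensed): Service A gets 6, best alternative 5; Service B gets 9, best alternative 6. No profitable deviation — NE.
(Licensed, Sports): Service A can switch to Sports (3 → 4). Not NE.
(Sports, Licensed): Service A can switch to Licensed (0 → 6). Not NE.
(Sports, Sports): Service A gets 4, best alternative 3; Service B gets 5, best alternative 1. No profitable deviation — NE.
(News, Licensed): Service A can switch to Licensed (5 → 6). Not NE.
(News, Sports): Service A can switch to Licensed (2 → 3). Not NE.

The pure Nash equilibria are (Licensed, Licensed); (Sports, Sports).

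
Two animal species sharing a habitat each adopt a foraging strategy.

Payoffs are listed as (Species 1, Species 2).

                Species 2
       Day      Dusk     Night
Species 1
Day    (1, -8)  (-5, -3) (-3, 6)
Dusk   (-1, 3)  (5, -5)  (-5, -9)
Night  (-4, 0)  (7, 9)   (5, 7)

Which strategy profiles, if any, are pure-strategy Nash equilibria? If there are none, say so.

Species 1 against Day: payoffs 1, -1, -4 → best response Day.
Species 1 against Dusk: payoffs -5, 5, 7 → best response Night.
Species 1 against Night: payoffs -3, -5, 5 → best response Night.
Species 2 against Day: payoffs -8, -3, 6 → best response Night.
Species 2 against Dusk: payoffs 3, -5, -9 → best response Day.
Species 2 against Night: payoffs 0, 9, 7 → best response Dusk.
Mutual best responses: (Night, Dusk).

The unique pure-strategy Nash equilibrium is (Night, Dusk).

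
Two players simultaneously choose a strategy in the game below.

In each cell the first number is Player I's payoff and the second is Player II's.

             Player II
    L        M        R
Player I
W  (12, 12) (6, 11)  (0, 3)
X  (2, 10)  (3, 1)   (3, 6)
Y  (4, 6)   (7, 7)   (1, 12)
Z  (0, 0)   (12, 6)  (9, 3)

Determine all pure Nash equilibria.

The pure Nash equilibria are (W, L); (Z, M).

Player I against L: payoffs 12, 2, 4, 0 → best response W.
Player I against M: payoffs 6, 3, 7, 12 → best response Z.
Player I against R: payoffs 0, 3, 1, 9 → best response Z.
Player II against W: payoffs 12, 11, 3 → best response L.
Player II against X: payoffs 10, 1, 6 → best response L.
Player II against Y: payoffs 6, 7, 12 → best response R.
Player II against Z: payoffs 0, 6, 3 → best response M.
Mutual best responses: (W, L); (Z, M).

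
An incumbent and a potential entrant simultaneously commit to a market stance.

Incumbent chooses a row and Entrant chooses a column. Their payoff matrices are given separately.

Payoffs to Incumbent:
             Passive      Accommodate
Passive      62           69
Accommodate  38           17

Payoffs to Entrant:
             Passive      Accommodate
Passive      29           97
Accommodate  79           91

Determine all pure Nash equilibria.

For each player, find the best response to each opponent profile; mutual best responses are the pure NE.
Incumbent against Passive: payoffs 62, 38 → best response Passive.
Incumbent against Accommodate: payoffs 69, 17 → best response Passive.
Entrant against Passive: payoffs 29, 97 → best response Accommodate.
Entrant against Accommodate: payoffs 79, 91 → best response Accommodate.
Mutual best responses: (Passive, Accommodate).

(Passive, Accommodate)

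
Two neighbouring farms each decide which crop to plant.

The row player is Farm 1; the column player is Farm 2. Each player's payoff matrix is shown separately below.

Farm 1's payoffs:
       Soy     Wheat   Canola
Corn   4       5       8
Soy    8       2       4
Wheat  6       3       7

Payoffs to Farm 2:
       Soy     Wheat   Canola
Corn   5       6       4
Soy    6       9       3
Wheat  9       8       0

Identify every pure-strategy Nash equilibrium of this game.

(Corn, Soy): Farm 1 can switch to Soy (4 → 8). Not NE.
(Corn, Wheat): Farm 1 gets 5, best alternative 3; Farm 2 gets 6, best alternative 5. No profitable deviation — NE.
(Corn, Canola): Farm 2 can switch to Soy (4 → 5). Not NE.
(Soy, Soy): Farm 2 can switch to Wheat (6 → 9). Not NE.
(Soy, Wheat): Farm 1 can switch to Corn (2 → 5). Not NE.
(Soy, Canola): Farm 1 can switch to Corn (4 → 8). Not NE.
(Wheat, Soy): Farm 1 can switch to Soy (6 → 8). Not NE.
(Wheat, Wheat): Farm 1 can switch to Corn (3 → 5). Not NE.
(Wheat, Canola): Farm 1 can switch to Corn (7 → 8). Not NE.

The unique pure-strategy Nash equilibrium is (Corn, Wheat).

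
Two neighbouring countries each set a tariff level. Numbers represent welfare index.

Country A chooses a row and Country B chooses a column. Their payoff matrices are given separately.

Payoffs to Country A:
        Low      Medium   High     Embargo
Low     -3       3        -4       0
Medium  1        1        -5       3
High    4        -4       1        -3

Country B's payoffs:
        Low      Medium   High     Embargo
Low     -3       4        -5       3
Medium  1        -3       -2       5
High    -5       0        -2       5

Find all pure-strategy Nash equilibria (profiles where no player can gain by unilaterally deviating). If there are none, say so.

Country A against Low: payoffs -3, 1, 4 → best response High.
Country A against Medium: payoffs 3, 1, -4 → best response Low.
Country A against High: payoffs -4, -5, 1 → best response High.
Country A against Embargo: payoffs 0, 3, -3 → best response Medium.
Country B against Low: payoffs -3, 4, -5, 3 → best response Medium.
Country B against Medium: payoffs 1, -3, -2, 5 → best response Embargo.
Country B against High: payoffs -5, 0, -2, 5 → best response Embargo.
Mutual best responses: (Low, Medium); (Medium, Embargo).

Pure-strategy Nash equilibria: (Low, Medium); (Medium, Embargo)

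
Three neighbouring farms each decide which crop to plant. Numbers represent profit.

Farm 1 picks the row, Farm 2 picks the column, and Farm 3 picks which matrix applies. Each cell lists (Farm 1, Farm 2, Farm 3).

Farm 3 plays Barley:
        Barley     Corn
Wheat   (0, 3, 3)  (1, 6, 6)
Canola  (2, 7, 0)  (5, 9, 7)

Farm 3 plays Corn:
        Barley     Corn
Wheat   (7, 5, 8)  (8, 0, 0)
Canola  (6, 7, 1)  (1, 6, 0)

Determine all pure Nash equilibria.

(Wheat, Barley, Barley): Farm 1 can switch to Canola (0 → 2). Not NE.
(Wheat, Barley, Corn): Farm 1 gets 7, best alternative 6; Farm 2 gets 5, best alternative 0; Farm 3 gets 8, best alternative 3. No profitable deviation — NE.
(Wheat, Corn, Barley): Farm 1 can switch to Canola (1 → 5). Not NE.
(Wheat, Corn, Corn): Farm 2 can switch to Barley (0 → 5). Not NE.
(Canola, Barley, Barley): Farm 2 can switch to Corn (7 → 9). Not NE.
(Canola, Barley, Corn): Farm 1 can switch to Wheat (6 → 7). Not NE.
(Canola, Corn, Barley): Farm 1 gets 5, best alternative 1; Farm 2 gets 9, best alternative 7; Farm 3 gets 7, best alternative 0. No profitable deviation — NE.
(Canola, Corn, Corn): Farm 1 can switch to Wheat (1 → 8). Not NE.

(Wheat, Barley, Corn), (Canola, Corn, Barley)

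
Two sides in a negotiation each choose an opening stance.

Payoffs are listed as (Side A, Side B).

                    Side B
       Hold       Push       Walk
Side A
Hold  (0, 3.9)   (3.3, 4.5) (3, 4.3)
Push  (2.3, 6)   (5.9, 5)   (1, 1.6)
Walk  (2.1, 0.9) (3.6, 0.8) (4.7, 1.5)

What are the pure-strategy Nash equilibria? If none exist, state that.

(Hold, Hold): Side A can switch to Push (0 → 2.3). Not NE.
(Hold, Push): Side A can switch to Push (3.3 → 5.9). Not NE.
(Hold, Walk): Side A can switch to Walk (3 → 4.7). Not NE.
(Push, Hold): Side A gets 2.3, best alternative 2.1; Side B gets 6, best alternative 5. No profitable deviation — NE.
(Push, Push): Side B can switch to Hold (5 → 6). Not NE.
(Push, Walk): Side A can switch to Hold (1 → 3). Not NE.
(Walk, Hold): Side A can switch to Push (2.1 → 2.3). Not NE.
(Walk, Push): Side A can switch to Push (3.6 → 5.9). Not NE.
(Walk, Walk): Side A gets 4.7, best alternative 3; Side B gets 1.5, best alternative 0.9. No profitable deviation — NE.

(Push, Hold) and (Walk, Walk)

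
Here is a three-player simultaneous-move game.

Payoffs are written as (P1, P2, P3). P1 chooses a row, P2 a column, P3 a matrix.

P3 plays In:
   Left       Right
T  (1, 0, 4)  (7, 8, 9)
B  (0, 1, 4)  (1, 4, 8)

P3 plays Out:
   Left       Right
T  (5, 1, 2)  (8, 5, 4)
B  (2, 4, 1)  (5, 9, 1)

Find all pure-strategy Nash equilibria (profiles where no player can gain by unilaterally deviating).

The unique pure-strategy Nash equilibrium is (T, Right, In).

P1 against (Left, In): payoffs 1, 0 → best response T.
P1 against (Left, Out): payoffs 5, 2 → best response T.
P1 against (Right, In): payoffs 7, 1 → best response T.
P1 against (Right, Out): payoffs 8, 5 → best response T.
P2 against (T, In): payoffs 0, 8 → best response Right.
P2 against (T, Out): payoffs 1, 5 → best response Right.
P2 against (B, In): payoffs 1, 4 → best response Right.
P2 against (B, Out): payoffs 4, 9 → best response Right.
P3 against (T, Left): payoffs 4, 2 → best response In.
P3 against (T, Right): payoffs 9, 4 → best response In.
P3 against (B, Left): payoffs 4, 1 → best response In.
P3 against (B, Right): payoffs 8, 1 → best response In.
Mutual best responses: (T, Right, In).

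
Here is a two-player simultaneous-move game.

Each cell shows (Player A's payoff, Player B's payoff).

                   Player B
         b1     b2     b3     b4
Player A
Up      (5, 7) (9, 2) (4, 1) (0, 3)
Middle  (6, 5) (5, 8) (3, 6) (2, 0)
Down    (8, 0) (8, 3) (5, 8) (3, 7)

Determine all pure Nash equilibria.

The unique pure-strategy Nash equilibrium is (Down, b3).

Check each profile: it is a Nash equilibrium iff no player can strictly gain by switching unilaterally.
(Up, b1): Player A can switch to Middle (5 → 6). Not NE.
(Up, b2): Player B can switch to b1 (2 → 7). Not NE.
(Up, b3): Player A can switch to Down (4 → 5). Not NE.
(Up, b4): Player A can switch to Middle (0 → 2). Not NE.
(Middle, b1): Player A can switch to Down (6 → 8). Not NE.
(Middle, b2): Player A can switch to Up (5 → 9). Not NE.
(Middle, b3): Player A can switch to Up (3 → 4). Not NE.
(Middle, b4): Player A can switch to Down (2 → 3). Not NE.
(Down, b1): Player B can switch to b2 (0 → 3). Not NE.
(Down, b2): Player A can switch to Up (8 → 9). Not NE.
(Down, b3): Player A gets 5, best alternative 4; Player B gets 8, best alternative 7. No profitable deviation — NE.
(Down, b4): Player B can switch to b3 (7 → 8). Not NE.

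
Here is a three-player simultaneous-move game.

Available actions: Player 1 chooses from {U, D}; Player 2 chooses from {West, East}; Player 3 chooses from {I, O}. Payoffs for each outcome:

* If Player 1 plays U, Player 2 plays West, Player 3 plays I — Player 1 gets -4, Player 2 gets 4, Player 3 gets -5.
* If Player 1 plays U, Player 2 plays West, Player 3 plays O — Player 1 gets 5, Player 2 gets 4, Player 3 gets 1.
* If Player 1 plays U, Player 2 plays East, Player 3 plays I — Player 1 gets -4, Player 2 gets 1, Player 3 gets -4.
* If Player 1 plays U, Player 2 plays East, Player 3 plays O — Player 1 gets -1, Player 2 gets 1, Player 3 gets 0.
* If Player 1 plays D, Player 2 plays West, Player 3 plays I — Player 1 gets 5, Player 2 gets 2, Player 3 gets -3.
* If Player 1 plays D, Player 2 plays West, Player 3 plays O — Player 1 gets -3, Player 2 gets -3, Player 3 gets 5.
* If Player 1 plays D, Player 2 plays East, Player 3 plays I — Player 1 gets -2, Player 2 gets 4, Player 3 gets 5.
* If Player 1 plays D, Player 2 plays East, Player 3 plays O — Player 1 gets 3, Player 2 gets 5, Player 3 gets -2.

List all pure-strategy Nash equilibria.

Player 1 against (West, I): payoffs -4, 5 → best response D.
Player 1 against (West, O): payoffs 5, -3 → best response U.
Player 1 against (East, I): payoffs -4, -2 → best response D.
Player 1 against (East, O): payoffs -1, 3 → best response D.
Player 2 against (U, I): payoffs 4, 1 → best response West.
Player 2 against (U, O): payoffs 4, 1 → best response West.
Player 2 against (D, I): payoffs 2, 4 → best response East.
Player 2 against (D, O): payoffs -3, 5 → best response East.
Player 3 against (U, West): payoffs -5, 1 → best response O.
Player 3 against (U, East): payoffs -4, 0 → best response O.
Player 3 against (D, West): payoffs -3, 5 → best response O.
Player 3 against (D, East): payoffs 5, -2 → best response I.
Mutual best responses: (U, West, O); (D, East, I).

(U, West, O); (D, East, I)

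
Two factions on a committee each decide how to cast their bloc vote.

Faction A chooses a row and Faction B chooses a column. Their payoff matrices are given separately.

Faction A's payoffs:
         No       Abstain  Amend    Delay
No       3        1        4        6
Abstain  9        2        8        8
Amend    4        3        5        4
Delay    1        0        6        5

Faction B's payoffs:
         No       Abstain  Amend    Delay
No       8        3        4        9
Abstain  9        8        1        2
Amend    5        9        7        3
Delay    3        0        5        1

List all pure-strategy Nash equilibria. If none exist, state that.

The pure Nash equilibria are (Abstain, No); (Amend, Abstain).

Check each profile: it is a Nash equilibrium iff no player can strictly gain by switching unilaterally.
(No, No): Faction A can switch to Abstain (3 → 9). Not NE.
(No, Abstain): Faction A can switch to Abstain (1 → 2). Not NE.
(No, Amend): Faction A can switch to Abstain (4 → 8). Not NE.
(No, Delay): Faction A can switch to Abstain (6 → 8). Not NE.
(Abstain, No): Faction A gets 9, best alternative 4; Faction B gets 9, best alternative 8. No profitable deviation — NE.
(Abstain, Abstain): Faction A can switch to Amend (2 → 3). Not NE.
(Abstain, Amend): Faction B can switch to No (1 → 9). Not NE.
(Amend, Abstain): Faction A gets 3, best alternative 2; Faction B gets 9, best alternative 7. No profitable deviation — NE.
(The remaining 8 profiles each have a profitable deviation by the same check.)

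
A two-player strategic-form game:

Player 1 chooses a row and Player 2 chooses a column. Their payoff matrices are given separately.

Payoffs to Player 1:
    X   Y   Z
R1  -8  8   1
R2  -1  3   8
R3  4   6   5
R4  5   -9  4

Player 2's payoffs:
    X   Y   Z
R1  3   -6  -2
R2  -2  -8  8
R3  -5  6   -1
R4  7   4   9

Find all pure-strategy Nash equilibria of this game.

Player 1 against X: payoffs -8, -1, 4, 5 → best response R4.
Player 1 against Y: payoffs 8, 3, 6, -9 → best response R1.
Player 1 against Z: payoffs 1, 8, 5, 4 → best response R2.
Player 2 against R1: payoffs 3, -6, -2 → best response X.
Player 2 against R2: payoffs -2, -8, 8 → best response Z.
Player 2 against R3: payoffs -5, 6, -1 → best response Y.
Player 2 against R4: payoffs 7, 4, 9 → best response Z.
Mutual best responses: (R2, Z).

(R2, Z)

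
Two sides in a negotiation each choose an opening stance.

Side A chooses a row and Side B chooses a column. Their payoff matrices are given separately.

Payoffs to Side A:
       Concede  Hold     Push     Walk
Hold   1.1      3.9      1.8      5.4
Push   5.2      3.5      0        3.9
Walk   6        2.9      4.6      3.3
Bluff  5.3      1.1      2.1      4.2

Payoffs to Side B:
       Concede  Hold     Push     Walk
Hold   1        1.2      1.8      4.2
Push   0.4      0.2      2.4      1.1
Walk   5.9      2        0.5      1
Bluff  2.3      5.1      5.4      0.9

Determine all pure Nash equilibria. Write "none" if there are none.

Pure-strategy Nash equilibria: (Hold, Walk) and (Walk, Concede)

(Hold, Concede): Side A can switch to Push (1.1 → 5.2). Not NE.
(Hold, Hold): Side B can switch to Push (1.2 → 1.8). Not NE.
(Hold, Push): Side A can switch to Walk (1.8 → 4.6). Not NE.
(Hold, Walk): Side A gets 5.4, best alternative 4.2; Side B gets 4.2, best alternative 1.8. No profitable deviation — NE.
(Push, Concede): Side A can switch to Walk (5.2 → 6). Not NE.
(Push, Hold): Side A can switch to Hold (3.5 → 3.9). Not NE.
(Push, Push): Side A can switch to Hold (0 → 1.8). Not NE.
(Push, Walk): Side A can switch to Hold (3.9 → 5.4). Not NE.
(Walk, Concede): Side A gets 6, best alternative 5.3; Side B gets 5.9, best alternative 2. No profitable deviation — NE.
(Walk, Hold): Side A can switch to Hold (2.9 → 3.9). Not NE.
(The remaining 6 profiles each have a profitable deviation by the same check.)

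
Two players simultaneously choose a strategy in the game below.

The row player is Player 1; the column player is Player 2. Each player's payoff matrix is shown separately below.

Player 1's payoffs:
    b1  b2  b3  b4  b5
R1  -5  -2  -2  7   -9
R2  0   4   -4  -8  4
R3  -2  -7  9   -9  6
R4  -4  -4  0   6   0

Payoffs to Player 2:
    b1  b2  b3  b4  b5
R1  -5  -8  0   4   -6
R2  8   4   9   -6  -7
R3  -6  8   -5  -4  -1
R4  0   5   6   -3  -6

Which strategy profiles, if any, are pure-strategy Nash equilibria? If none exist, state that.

The unique pure-strategy Nash equilibrium is (R1, b4).

Mark each player's best response to every combination of opponents' strategies; a profile where every player is best-responding is a pure Nash equilibrium.
Player 1 against b1: payoffs -5, 0, -2, -4 → best response R2.
Player 1 against b2: payoffs -2, 4, -7, -4 → best response R2.
Player 1 against b3: payoffs -2, -4, 9, 0 → best response R3.
Player 1 against b4: payoffs 7, -8, -9, 6 → best response R1.
Player 1 against b5: payoffs -9, 4, 6, 0 → best response R3.
Player 2 against R1: payoffs -5, -8, 0, 4, -6 → best response b4.
Player 2 against R2: payoffs 8, 4, 9, -6, -7 → best response b3.
Player 2 against R3: payoffs -6, 8, -5, -4, -1 → best response b2.
Player 2 against R4: payoffs 0, 5, 6, -3, -6 → best response b3.
Mutual best responses: (R1, b4).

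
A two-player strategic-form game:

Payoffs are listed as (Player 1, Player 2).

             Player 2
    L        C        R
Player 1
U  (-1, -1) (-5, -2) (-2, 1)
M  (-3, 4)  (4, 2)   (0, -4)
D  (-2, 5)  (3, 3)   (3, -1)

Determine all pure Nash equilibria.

This game has no pure Nash equilibrium.

Player 1 against L: payoffs -1, -3, -2 → best response U.
Player 1 against C: payoffs -5, 4, 3 → best response M.
Player 1 against R: payoffs -2, 0, 3 → best response D.
Player 2 against U: payoffs -1, -2, 1 → best response R.
Player 2 against M: payoffs 4, 2, -4 → best response L.
Player 2 against D: payoffs 5, 3, -1 → best response L.
No profile is a mutual best response for all players.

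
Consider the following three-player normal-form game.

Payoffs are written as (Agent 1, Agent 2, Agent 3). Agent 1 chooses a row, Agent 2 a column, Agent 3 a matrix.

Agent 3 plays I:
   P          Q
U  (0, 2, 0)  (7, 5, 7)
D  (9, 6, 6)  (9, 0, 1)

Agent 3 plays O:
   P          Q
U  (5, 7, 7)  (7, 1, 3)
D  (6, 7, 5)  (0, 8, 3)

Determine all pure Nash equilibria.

Pure NE: (D, P, I)

For each player, find the best response to each opponent profile; mutual best responses are the pure NE.
Agent 1 against (P, I): payoffs 0, 9 → best response D.
Agent 1 against (P, O): payoffs 5, 6 → best response D.
Agent 1 against (Q, I): payoffs 7, 9 → best response D.
Agent 1 against (Q, O): payoffs 7, 0 → best response U.
Agent 2 against (U, I): payoffs 2, 5 → best response Q.
Agent 2 against (U, O): payoffs 7, 1 → best response P.
Agent 2 against (D, I): payoffs 6, 0 → best response P.
Agent 2 against (D, O): payoffs 7, 8 → best response Q.
Agent 3 against (U, P): payoffs 0, 7 → best response O.
Agent 3 against (U, Q): payoffs 7, 3 → best response I.
Agent 3 against (D, P): payoffs 6, 5 → best response I.
Agent 3 against (D, Q): payoffs 1, 3 → best response O.
Mutual best responses: (D, P, I).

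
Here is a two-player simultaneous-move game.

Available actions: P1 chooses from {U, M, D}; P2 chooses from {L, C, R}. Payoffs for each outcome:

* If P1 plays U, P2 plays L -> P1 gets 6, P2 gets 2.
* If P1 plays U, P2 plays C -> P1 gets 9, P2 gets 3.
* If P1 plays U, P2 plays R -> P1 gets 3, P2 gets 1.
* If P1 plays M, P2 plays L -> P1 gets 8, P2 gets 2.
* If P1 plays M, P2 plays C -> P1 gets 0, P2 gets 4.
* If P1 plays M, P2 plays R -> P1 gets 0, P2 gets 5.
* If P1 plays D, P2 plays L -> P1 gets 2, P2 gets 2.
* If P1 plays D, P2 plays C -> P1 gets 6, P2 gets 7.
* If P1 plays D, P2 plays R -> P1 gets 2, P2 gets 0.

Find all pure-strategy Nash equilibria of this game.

(U, L): P1 can switch to M (6 → 8). Not NE.
(U, C): P1 gets 9, best alternative 6; P2 gets 3, best alternative 2. No profitable deviation — NE.
(U, R): P2 can switch to L (1 → 2). Not NE.
(M, L): P2 can switch to C (2 → 4). Not NE.
(M, C): P1 can switch to U (0 → 9). Not NE.
(M, R): P1 can switch to U (0 → 3). Not NE.
(D, L): P1 can switch to U (2 → 6). Not NE.
(D, C): P1 can switch to U (6 → 9). Not NE.
(D, R): P1 can switch to U (2 → 3). Not NE.

The unique pure-strategy Nash equilibrium is (U, C).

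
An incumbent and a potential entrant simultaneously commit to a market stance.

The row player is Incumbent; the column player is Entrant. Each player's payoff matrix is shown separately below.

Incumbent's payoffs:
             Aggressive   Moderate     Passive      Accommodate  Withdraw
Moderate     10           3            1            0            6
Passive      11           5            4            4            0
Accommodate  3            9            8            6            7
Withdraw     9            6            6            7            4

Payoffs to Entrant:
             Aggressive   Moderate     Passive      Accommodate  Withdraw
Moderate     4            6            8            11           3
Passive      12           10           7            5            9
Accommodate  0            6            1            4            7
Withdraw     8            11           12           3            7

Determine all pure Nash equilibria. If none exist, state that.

Incumbent against Aggressive: payoffs 10, 11, 3, 9 → best response Passive.
Incumbent against Moderate: payoffs 3, 5, 9, 6 → best response Accommodate.
Incumbent against Passive: payoffs 1, 4, 8, 6 → best response Accommodate.
Incumbent against Accommodate: payoffs 0, 4, 6, 7 → best response Withdraw.
Incumbent against Withdraw: payoffs 6, 0, 7, 4 → best response Accommodate.
Entrant against Moderate: payoffs 4, 6, 8, 11, 3 → best response Accommodate.
Entrant against Passive: payoffs 12, 10, 7, 5, 9 → best response Aggressive.
Entrant against Accommodate: payoffs 0, 6, 1, 4, 7 → best response Withdraw.
Entrant against Withdraw: payoffs 8, 11, 12, 3, 7 → best response Passive.
Mutual best responses: (Passive, Aggressive); (Accommodate, Withdraw).

(Passive, Aggressive) and (Accommodate, Withdraw)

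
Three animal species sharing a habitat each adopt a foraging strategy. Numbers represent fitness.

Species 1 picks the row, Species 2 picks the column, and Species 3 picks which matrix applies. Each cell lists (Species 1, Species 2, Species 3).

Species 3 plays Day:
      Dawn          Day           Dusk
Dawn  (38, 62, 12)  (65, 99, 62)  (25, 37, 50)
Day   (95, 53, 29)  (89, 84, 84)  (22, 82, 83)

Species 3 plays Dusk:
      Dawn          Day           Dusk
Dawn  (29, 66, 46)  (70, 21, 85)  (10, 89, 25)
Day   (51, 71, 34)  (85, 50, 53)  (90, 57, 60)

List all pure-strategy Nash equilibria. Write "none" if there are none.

The pure Nash equilibria are (Day, Dawn, Dusk), (Day, Day, Day).

Species 1 against (Dawn, Day): payoffs 38, 95 → best response Day.
Species 1 against (Dawn, Dusk): payoffs 29, 51 → best response Day.
Species 1 against (Day, Day): payoffs 65, 89 → best response Day.
Species 1 against (Day, Dusk): payoffs 70, 85 → best response Day.
Species 1 against (Dusk, Day): payoffs 25, 22 → best response Dawn.
Species 1 against (Dusk, Dusk): payoffs 10, 90 → best response Day.
Species 2 against (Dawn, Day): payoffs 62, 99, 37 → best response Day.
Species 2 against (Dawn, Dusk): payoffs 66, 21, 89 → best response Dusk.
Species 2 against (Day, Day): payoffs 53, 84, 82 → best response Day.
Species 2 against (Day, Dusk): payoffs 71, 50, 57 → best response Dawn.
Species 3 against (Dawn, Dawn): payoffs 12, 46 → best response Dusk.
Species 3 against (Dawn, Day): payoffs 62, 85 → best response Dusk.
Species 3 against (Dawn, Dusk): payoffs 50, 25 → best response Day.
Species 3 against (Day, Dawn): payoffs 29, 34 → best response Dusk.
Species 3 against (Day, Day): payoffs 84, 53 → best response Day.
Species 3 against (Day, Dusk): payoffs 83, 60 → best response Day.
Mutual best responses: (Day, Dawn, Dusk); (Day, Day, Day).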